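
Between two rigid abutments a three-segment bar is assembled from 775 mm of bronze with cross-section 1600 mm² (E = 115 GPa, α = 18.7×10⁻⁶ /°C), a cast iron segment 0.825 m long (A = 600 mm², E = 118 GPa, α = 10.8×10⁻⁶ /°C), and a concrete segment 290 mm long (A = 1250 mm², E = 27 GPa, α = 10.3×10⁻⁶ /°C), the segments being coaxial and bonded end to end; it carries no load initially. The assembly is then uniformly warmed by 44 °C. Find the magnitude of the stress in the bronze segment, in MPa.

If the supports were absent, the total length change would be Σ αᵢΔT Lᵢ = 18.7×10⁻⁶×44×775 + 10.8×10⁻⁶×44×825 + 10.3×10⁻⁶×44×290 = 1.161 mm.
The walls prevent any net length change, so an axial force P (same in every segment) develops. Compatibility: P · Σ Lᵢ/(AᵢEᵢ) = δ_free.
Σ Lᵢ/(AᵢEᵢ) = 775/(1600×115×10³) + 825/(600×118×10³) + 290/(1250×27×10³) = 2.446×10⁻⁵ mm/N.
Hence P = δ_free / Σ(L/AE) = 1.161/2.446×10⁻⁵ = 47.48 kN (compressive).
σ_{bronze} = P / A = 47480 / 1600 = 29.67 MPa.

σ ≈ 29.7 MPa (compressive)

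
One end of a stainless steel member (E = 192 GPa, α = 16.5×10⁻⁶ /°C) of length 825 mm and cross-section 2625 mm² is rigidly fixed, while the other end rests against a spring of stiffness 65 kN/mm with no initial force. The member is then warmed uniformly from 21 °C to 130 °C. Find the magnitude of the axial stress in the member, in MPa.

The unrestrained thermal change is αΔT L = 16.5×10⁻⁶ × 109 × 825 = 1.484 mm.
Let P be the compressive force at the spring. The member shortens elastically by PL/(AE) and the spring compresses by P/k; together these equal δ_free.
So P = δ_free / [L/(AE) + 1/k] = 1.484 / [ 825/(2625×192×10³) + 1/(65×10³) ].
P = 1.484 / 1.702×10⁻⁵ = 87170 N.
σ = P/A = 87170/2625 = 33.21 MPa.

σ ≈ 33.2 MPa (compressive)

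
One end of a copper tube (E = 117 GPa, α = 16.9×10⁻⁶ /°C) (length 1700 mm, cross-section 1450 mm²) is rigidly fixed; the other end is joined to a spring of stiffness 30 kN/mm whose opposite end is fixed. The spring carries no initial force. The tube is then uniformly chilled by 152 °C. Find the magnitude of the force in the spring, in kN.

Free thermal contraction: δ_free = αΔT L = 16.9×10⁻⁶ × 152 × 1700 = 4.367 mm.
Let P be the tensile force in the spring. The tube extends elastically by PL/(AE) and the spring stretches by P/k; together these equal δ_free.
So P = δ_free / [L/(AE) + 1/k] = 4.367 / [ 1700/(1450×117×10³) + 1/(30×10³) ].
P = 4.367 / 4.335×10⁻⁵ = 100700 N.

P ≈ 101 kN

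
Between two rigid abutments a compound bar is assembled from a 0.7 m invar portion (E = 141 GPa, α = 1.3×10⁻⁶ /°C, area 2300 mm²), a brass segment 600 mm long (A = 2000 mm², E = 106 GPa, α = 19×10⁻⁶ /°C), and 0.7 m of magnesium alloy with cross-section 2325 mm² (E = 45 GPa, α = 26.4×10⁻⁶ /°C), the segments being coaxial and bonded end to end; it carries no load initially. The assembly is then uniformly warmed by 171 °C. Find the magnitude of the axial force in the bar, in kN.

If the supports were absent, the total length change would be Σ αᵢΔT Lᵢ = 1.3×10⁻⁶×171×700 + 19×10⁻⁶×171×600 + 26.4×10⁻⁶×171×700 = 5.265 mm.
The rigid supports impose zero overall length change; the single axial force P common to all segments must satisfy P Σ Lᵢ/(AᵢEᵢ) = δ_free.
The series flexibility is Σ Lᵢ/(AᵢEᵢ) = 700/(2300×141×10³) + 600/(2000×106×10³) + 700/(2325×45×10³) = 1.168×10⁻⁵ mm/N.
So P = 5.265 / 1.168×10⁻⁵ = 450.8 kN, compressive.

P ≈ 451 kN (compressive)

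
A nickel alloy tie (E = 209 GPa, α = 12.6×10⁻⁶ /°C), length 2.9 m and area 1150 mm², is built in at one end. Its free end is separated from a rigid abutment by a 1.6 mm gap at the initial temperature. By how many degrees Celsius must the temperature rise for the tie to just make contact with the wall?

ΔT ≈ 43.8 °C

Contact occurs when the free expansion equals the gap: αΔT L = 1.6 mm.
So ΔT = g/(αL) = 1.6/(12.6×10⁻⁶ × 2900) = 43.79 °C.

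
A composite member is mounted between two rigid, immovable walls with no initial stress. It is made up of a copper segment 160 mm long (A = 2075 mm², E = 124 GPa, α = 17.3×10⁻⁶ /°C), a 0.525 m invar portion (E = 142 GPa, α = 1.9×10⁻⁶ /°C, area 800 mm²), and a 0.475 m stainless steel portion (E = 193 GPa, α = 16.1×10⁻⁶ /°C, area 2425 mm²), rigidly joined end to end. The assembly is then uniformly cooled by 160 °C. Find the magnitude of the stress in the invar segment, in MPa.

σ ≈ 365 MPa (tensile)

Free thermal contraction of the whole bar: Σ αᵢΔT Lᵢ = 17.3×10⁻⁶×160×160 + 1.9×10⁻⁶×160×525 + 16.1×10⁻⁶×160×475 = 1.826 mm.
Since the ends are fixed, an axial force P builds up, equal in every segment, with P · Σ Lᵢ/(AᵢEᵢ) = δ_free.
Σ Lᵢ/(AᵢEᵢ) = 160/(2075×124×10³) + 525/(800×142×10³) + 475/(2425×193×10³) = 6.258×10⁻⁶ mm/N.
So P = 1.826 / 6.258×10⁻⁶ = 291.8 kN, tensile.
σ_{invar} = P / A = 291800 / 800 = 364.7 MPa.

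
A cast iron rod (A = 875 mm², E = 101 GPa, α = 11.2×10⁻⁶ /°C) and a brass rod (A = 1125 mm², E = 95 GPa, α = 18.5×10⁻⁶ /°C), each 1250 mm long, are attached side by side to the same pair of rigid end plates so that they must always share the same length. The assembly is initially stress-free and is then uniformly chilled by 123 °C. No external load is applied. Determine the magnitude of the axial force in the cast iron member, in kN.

Equilibrium of a rigid end plate with no external load gives equal and opposite internal forces ±P in the two members. Since α_{brass} > α_{cast iron}, cooling drives the brass into tension and the cast iron into compression.
Compatibility of the two members (thermal + elastic change equal): (α₁ − α₂)ΔT = P·[1/(A₁E₁) + 1/(A₂E₂)].
|α₁ − α₂|·ΔT = 7.3×10⁻⁶ × 123 = 0.0008979.
1/(A₁E₁) + 1/(A₂E₂) = 1/(875×101×10³) + 1/(1125×95×10³) = 2.067×10⁻⁸ N⁻¹.
So P = 0.0008979 / 2.067×10⁻⁸ = 43.44 kN.

P ≈ 43.4 kN (compressive in the cast iron)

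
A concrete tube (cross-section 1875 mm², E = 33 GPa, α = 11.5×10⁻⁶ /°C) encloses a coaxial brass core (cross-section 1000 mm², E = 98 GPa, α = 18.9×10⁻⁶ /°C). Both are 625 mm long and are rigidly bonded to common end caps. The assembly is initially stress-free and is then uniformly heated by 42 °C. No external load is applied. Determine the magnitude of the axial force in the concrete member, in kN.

P ≈ 11.8 kN (tensile in the concrete)

The brass has the larger α, so on heating it would change length more than the concrete if both were free. The rigid plates force a common final length, so the brass is put into compression and the concrete into tension, with equal and opposite forces P (no external load).
Compatibility of the two members (thermal + elastic change equal): (α₁ − α₂)ΔT = P·[1/(A₁E₁) + 1/(A₂E₂)].
|α₁ − α₂|·ΔT = 7.4×10⁻⁶ × 42 = 0.0003108.
1/(A₁E₁) + 1/(A₂E₂) = 1/(1875×33×10³) + 1/(1000×98×10³) = 2.637×10⁻⁸ N⁻¹.
So P = 0.0003108 / 2.637×10⁻⁸ = 11.79 kN.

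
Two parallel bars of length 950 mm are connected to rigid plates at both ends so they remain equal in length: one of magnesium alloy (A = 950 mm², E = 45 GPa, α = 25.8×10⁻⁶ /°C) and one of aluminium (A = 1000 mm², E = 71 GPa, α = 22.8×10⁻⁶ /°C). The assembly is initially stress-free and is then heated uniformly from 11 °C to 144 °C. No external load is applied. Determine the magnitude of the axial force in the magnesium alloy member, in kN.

P ≈ 10.6 kN (compressive in the magnesium alloy)

Both members must finish at the same length. With the larger α, the magnesium alloy tends to over-expand; the plates restrain it, putting the magnesium alloy in compression and the aluminium in tension. With no external load the two internal forces are equal and opposite, magnitude P.
Equating the net (thermal + elastic) strains gives |α₁ − α₂|·ΔT = P·[1/(A₁E₁) + 1/(A₂E₂)].
|α₁ − α₂|·ΔT = 3×10⁻⁶ × 133 = 0.000399.
1/(A₁E₁) + 1/(A₂E₂) = 1/(950×45×10³) + 1/(1000×71×10³) = 3.748×10⁻⁸ N⁻¹.
So P = 0.000399 / 3.748×10⁻⁸ = 10.65 kN.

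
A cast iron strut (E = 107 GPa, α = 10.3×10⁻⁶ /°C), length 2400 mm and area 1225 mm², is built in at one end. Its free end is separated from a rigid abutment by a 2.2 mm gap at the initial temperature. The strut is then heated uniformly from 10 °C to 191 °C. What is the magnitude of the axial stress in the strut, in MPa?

σ ≈ 101 MPa (compressive)

Unrestrained expansion: δ_free = αΔT L = 10.3×10⁻⁶ × 181 × 2400 = 4.474 mm.
The gap closes (δ_free > 2.2 mm) and the wall then resists a further 4.474 − 2.2 = 2.274 mm of expansion.
That suppressed elongation corresponds to σ = E·Δ/L = 107×10³ × 2.274/2400 = 101.4 MPa.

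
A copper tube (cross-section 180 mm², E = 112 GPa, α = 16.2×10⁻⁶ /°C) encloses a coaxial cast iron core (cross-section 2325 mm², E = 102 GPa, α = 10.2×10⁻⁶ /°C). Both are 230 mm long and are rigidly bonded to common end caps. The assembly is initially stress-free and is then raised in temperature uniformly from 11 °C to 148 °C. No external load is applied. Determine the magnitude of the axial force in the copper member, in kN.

The copper has the larger α, so on heating it would change length more than the cast iron if both were free. The rigid plates force a common final length, so the copper is put into compression and the cast iron into tension, with equal and opposite forces P (no external load).
Setting the final lengths equal and cancelling L: (α₁ − α₂)ΔT = P/(A₁E₁) + P/(A₂E₂).
|α₁ − α₂|·ΔT = 6×10⁻⁶ × 137 = 0.000822.
1/(A₁E₁) + 1/(A₂E₂) = 1/(180×112×10³) + 1/(2325×102×10³) = 5.382×10⁻⁸ N⁻¹.
P = 0.000822 / 5.382×10⁻⁸ = 15270 N = 15.27 kN.

P ≈ 15.3 kN (compressive in the copper)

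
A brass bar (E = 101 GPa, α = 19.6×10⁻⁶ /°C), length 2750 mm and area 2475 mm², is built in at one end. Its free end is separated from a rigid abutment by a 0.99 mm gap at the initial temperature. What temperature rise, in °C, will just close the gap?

The gap closes when αΔT L = 0.99 mm, since the bar is still unstressed at that instant.
So ΔT = g/(αL) = 0.99/(19.6×10⁻⁶ × 2750) = 18.37 °C.

ΔT ≈ 18.4 °C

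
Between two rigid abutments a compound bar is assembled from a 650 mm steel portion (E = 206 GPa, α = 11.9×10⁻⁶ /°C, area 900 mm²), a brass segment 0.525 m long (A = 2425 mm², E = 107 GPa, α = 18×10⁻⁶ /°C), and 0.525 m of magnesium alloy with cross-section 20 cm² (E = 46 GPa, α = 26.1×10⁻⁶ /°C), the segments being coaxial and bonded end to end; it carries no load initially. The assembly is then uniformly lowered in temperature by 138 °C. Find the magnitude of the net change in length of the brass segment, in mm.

With the walls removed the bar would change length by δ_free = Σ αᵢΔT Lᵢ = 11.9×10⁻⁶×138×650 + 18×10⁻⁶×138×525 + 26.1×10⁻⁶×138×525 = 4.262 mm.
The walls prevent any net length change, so an axial force P (same in every segment) develops. Compatibility: P · Σ Lᵢ/(AᵢEᵢ) = δ_free.
The series flexibility is Σ Lᵢ/(AᵢEᵢ) = 650/(900×206×10³) + 525/(2425×107×10³) + 525/(2000×46×10³) = 1.124×10⁻⁵ mm/N.
Hence P = δ_free / Σ(L/AE) = 4.262/1.124×10⁻⁵ = 379.4 kN (tensile).
For the brass segment, free thermal change = 18×10⁻⁶×138×525 = 1.304 mm and elastic change from P = 379400×525/(2425×107×10³) = 0.7676 mm; these oppose, so the net change is 0.537 mm (segment shortens).

|ΔL| ≈ 0.537 mm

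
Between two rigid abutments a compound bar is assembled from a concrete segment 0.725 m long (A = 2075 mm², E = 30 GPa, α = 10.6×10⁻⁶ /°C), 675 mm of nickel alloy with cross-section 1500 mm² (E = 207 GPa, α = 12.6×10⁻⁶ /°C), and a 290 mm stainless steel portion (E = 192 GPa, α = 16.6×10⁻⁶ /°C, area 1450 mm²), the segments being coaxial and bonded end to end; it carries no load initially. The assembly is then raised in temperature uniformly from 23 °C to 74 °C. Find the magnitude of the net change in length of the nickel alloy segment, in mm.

Free thermal expansion of the whole bar: Σ αᵢΔT Lᵢ = 10.6×10⁻⁶×51×725 + 12.6×10⁻⁶×51×675 + 16.6×10⁻⁶×51×290 = 1.071 mm.
The rigid supports impose zero overall length change; the single axial force P common to all segments must satisfy P Σ Lᵢ/(AᵢEᵢ) = δ_free.
The series flexibility is Σ Lᵢ/(AᵢEᵢ) = 725/(2075×30×10³) + 675/(1500×207×10³) + 290/(1450×192×10³) = 1.486×10⁻⁵ mm/N.
Hence P = δ_free / Σ(L/AE) = 1.071/1.486×10⁻⁵ = 72.08 kN (compressive).
For the nickel alloy segment, free thermal change = 12.6×10⁻⁶×51×675 = 0.4338 mm and elastic change from P = 72080×675/(1500×207×10³) = 0.1567 mm; these oppose, so the net change is 0.277 mm (segment lengthens).

|ΔL| ≈ 0.277 mm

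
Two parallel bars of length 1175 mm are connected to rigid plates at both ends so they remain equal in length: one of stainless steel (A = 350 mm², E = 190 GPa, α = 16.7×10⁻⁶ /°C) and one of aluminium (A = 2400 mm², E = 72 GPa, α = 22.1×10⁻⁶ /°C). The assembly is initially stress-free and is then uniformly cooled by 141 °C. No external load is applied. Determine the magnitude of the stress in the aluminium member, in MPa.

σ ≈ 15.2 MPa (tensile)

Both members must finish at the same length. With the larger α, the aluminium tends to over-contract; the plates restrain it, putting the aluminium in tension and the stainless steel in compression. With no external load the two internal forces are equal and opposite, magnitude P.
Compatibility of the two members (thermal + elastic change equal): (α₁ − α₂)ΔT = P·[1/(A₁E₁) + 1/(A₂E₂)].
|α₁ − α₂|·ΔT = 5.4×10⁻⁶ × 141 = 0.0007614.
1/(A₁E₁) + 1/(A₂E₂) = 1/(350×190×10³) + 1/(2400×72×10³) = 2.082×10⁻⁸ N⁻¹.
P = 0.0007614 / 2.082×10⁻⁸ = 36560 N = 36.56 kN.
σ_{aluminium} = P/A₂ = 36560/2400 = 15.23 MPa, tensile.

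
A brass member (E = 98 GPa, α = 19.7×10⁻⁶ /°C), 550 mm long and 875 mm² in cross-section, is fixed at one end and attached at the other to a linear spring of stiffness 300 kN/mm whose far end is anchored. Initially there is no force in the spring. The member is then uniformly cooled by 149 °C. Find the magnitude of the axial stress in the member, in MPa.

Free thermal contraction: δ_free = αΔT L = 19.7×10⁻⁶ × 149 × 550 = 1.614 mm.
Let P be the tensile force in the spring. The member extends elastically by PL/(AE) and the spring stretches by P/k; together these equal δ_free.
So P = δ_free / [L/(AE) + 1/k] = 1.614 / [ 550/(875×98×10³) + 1/(300×10³) ].
P = 1.614 / 9.747×10⁻⁶ = 165600 N.
σ = P/A = 165600/875 = 189.3 MPa.

σ ≈ 189 MPa (tensile)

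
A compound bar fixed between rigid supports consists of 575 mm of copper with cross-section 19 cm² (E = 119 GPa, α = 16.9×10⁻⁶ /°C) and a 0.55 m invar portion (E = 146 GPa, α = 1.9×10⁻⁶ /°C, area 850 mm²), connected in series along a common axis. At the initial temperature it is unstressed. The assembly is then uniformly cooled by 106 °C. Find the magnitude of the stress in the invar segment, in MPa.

σ ≈ 192 MPa (tensile)

Free thermal contraction of the whole bar: Σ αᵢΔT Lᵢ = 16.9×10⁻⁶×106×575 + 1.9×10⁻⁶×106×550 = 1.141 mm.
Since the ends are fixed, an axial force P builds up, equal in every segment, with P · Σ Lᵢ/(AᵢEᵢ) = δ_free.
Σ Lᵢ/(AᵢEᵢ) = 575/(1900×119×10³) + 550/(850×146×10³) = 6.975×10⁻⁶ mm/N.
Hence P = δ_free / Σ(L/AE) = 1.141/6.975×10⁻⁶ = 163.6 kN (tensile).
σ_{invar} = P / A = 163600 / 850 = 192.4 MPa.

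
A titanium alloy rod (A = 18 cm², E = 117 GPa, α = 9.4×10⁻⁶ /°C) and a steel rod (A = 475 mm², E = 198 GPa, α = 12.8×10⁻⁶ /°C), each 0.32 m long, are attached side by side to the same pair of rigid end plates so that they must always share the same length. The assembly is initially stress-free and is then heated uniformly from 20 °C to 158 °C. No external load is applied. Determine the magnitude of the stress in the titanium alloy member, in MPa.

σ ≈ 16.9 MPa (tensile)

The steel has the larger α, so on heating it would change length more than the titanium alloy if both were free. The rigid plates force a common final length, so the steel is put into compression and the titanium alloy into tension, with equal and opposite forces P (no external load).
Equating the net (thermal + elastic) strains gives |α₁ − α₂|·ΔT = P·[1/(A₁E₁) + 1/(A₂E₂)].
|α₁ − α₂|·ΔT = 3.4×10⁻⁶ × 138 = 0.0004692.
1/(A₁E₁) + 1/(A₂E₂) = 1/(1800×117×10³) + 1/(475×198×10³) = 1.538×10⁻⁸ N⁻¹.
P = 0.0004692 / 1.538×10⁻⁸ = 30510 N = 30.51 kN.
σ_{titanium alloy} = P/A₁ = 30510/1800 = 16.95 MPa, tensile.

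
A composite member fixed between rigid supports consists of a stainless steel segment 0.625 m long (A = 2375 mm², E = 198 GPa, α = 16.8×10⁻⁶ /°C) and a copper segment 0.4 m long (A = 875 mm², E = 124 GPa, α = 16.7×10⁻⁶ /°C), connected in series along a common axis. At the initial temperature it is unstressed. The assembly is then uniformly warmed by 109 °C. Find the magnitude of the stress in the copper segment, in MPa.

σ ≈ 427 MPa (compressive)

If the supports were absent, the total length change would be Σ αᵢΔT Lᵢ = 16.8×10⁻⁶×109×625 + 16.7×10⁻⁶×109×400 = 1.873 mm.
The rigid supports impose zero overall length change; the single axial force P common to all segments must satisfy P Σ Lᵢ/(AᵢEᵢ) = δ_free.
The series flexibility is Σ Lᵢ/(AᵢEᵢ) = 625/(2375×198×10³) + 400/(875×124×10³) = 5.016×10⁻⁶ mm/N.
Hence P = δ_free / Σ(L/AE) = 1.873/5.016×10⁻⁶ = 373.4 kN (compressive).
σ_{copper} = P / A = 373400 / 875 = 426.7 MPa.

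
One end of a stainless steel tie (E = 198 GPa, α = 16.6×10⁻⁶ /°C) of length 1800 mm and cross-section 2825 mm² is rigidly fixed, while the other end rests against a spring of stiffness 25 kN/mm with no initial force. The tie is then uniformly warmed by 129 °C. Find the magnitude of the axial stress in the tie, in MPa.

If the spring were absent the tie would lengthen by αΔT L = 16.6×10⁻⁶ × 129 × 1800 = 3.855 mm.
With a force P in the spring, the elastic change of the tie is PL/(AE) and that of the spring is P/k; compatibility requires their sum to equal δ_free.
So P = δ_free / [L/(AE) + 1/k] = 3.855 / [ 1800/(2825×198×10³) + 1/(25×10³) ].
P = 3.855 / 4.322×10⁻⁵ = 89190 N.
σ = P/A = 89190/2825 = 31.57 MPa.

σ ≈ 31.6 MPa (compressive)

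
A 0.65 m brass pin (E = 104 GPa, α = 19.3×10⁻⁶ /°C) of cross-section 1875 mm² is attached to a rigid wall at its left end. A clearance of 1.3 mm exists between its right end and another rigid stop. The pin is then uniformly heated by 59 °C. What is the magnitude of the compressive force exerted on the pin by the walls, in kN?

Unrestrained expansion: δ_free = αΔT L = 19.3×10⁻⁶ × 59 × 650 = 0.7402 mm.
This is smaller than the 1.3 mm clearance, so the pin expands freely without reaching the stop — the stress is zero.

P ≈ 0 kN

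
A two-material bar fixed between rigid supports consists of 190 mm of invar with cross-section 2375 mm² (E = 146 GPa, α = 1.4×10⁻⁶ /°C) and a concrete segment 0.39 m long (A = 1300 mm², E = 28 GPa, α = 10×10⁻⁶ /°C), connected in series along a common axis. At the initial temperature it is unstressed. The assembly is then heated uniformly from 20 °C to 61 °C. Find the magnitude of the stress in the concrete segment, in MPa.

If the supports were absent, the total length change would be Σ αᵢΔT Lᵢ = 1.4×10⁻⁶×41×190 + 10×10⁻⁶×41×390 = 0.1708 mm.
Since the ends are fixed, an axial force P builds up, equal in every segment, with P · Σ Lᵢ/(AᵢEᵢ) = δ_free.
Σ Lᵢ/(AᵢEᵢ) = 190/(2375×146×10³) + 390/(1300×28×10³) = 1.126×10⁻⁵ mm/N.
Hence P = δ_free / Σ(L/AE) = 0.1708/1.126×10⁻⁵ = 15.17 kN (compressive).
σ_{concrete} = P / A = 15170 / 1300 = 11.67 MPa.

σ ≈ 11.7 MPa (compressive)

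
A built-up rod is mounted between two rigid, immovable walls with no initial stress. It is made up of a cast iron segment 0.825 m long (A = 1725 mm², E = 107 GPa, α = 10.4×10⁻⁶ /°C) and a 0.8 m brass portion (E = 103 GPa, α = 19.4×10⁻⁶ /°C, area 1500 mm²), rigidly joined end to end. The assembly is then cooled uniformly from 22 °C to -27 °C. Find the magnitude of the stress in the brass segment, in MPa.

σ ≈ 81.6 MPa (tensile)

With the walls removed the bar would change length by δ_free = Σ αᵢΔT Lᵢ = 10.4×10⁻⁶×49×825 + 19.4×10⁻⁶×49×800 = 1.181 mm.
The rigid supports impose zero overall length change; the single axial force P common to all segments must satisfy P Σ Lᵢ/(AᵢEᵢ) = δ_free.
Σ Lᵢ/(AᵢEᵢ) = 825/(1725×107×10³) + 800/(1500×103×10³) = 9.648×10⁻⁶ mm/N.
Hence P = δ_free / Σ(L/AE) = 1.181/9.648×10⁻⁶ = 122.4 kN (tensile).
σ_{brass} = P / A = 122400 / 1500 = 81.6 MPa.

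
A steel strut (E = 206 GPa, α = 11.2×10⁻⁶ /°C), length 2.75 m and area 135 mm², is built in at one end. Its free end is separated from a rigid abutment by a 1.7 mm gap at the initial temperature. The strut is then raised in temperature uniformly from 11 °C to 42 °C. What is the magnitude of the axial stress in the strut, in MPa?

σ ≈ 0 MPa

Unrestrained expansion: δ_free = αΔT L = 11.2×10⁻⁶ × 31 × 2750 = 0.9548 mm.
This is smaller than the 1.7 mm clearance, so the strut expands freely without reaching the stop — the stress is zero.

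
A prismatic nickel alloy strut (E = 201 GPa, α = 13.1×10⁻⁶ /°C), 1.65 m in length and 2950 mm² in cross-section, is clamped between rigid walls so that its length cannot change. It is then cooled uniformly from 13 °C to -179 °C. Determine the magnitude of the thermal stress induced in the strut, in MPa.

σ ≈ 506 MPa (tensile)

The supports are rigid, so the total axial strain is zero. The restrained thermal strain is ε = αΔT = 13.1×10⁻⁶ × 192 = 2515.2×10⁻⁶.
σ = EαΔT = 201×10³ × 13.1×10⁻⁶ × 192 = 505.6 MPa (tensile; the strut is trying to contract).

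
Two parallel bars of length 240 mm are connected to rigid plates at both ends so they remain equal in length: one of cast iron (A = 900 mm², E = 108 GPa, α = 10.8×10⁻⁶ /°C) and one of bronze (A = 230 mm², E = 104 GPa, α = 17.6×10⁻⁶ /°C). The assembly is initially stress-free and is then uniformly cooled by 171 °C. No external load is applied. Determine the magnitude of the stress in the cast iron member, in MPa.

The bronze has the larger α, so on cooling it would change length more than the cast iron if both were free. The rigid plates force a common final length, so the bronze is put into tension and the cast iron into compression, with equal and opposite forces P (no external load).
Setting the final lengths equal and cancelling L: (α₁ − α₂)ΔT = P/(A₁E₁) + P/(A₂E₂).
|α₁ − α₂|·ΔT = 6.8×10⁻⁶ × 171 = 0.001163.
1/(A₁E₁) + 1/(A₂E₂) = 1/(900×108×10³) + 1/(230×104×10³) = 5.209×10⁻⁸ N⁻¹.
So P = 0.001163 / 5.209×10⁻⁸ = 22.32 kN.
σ_{cast iron} = P/A₁ = 22320/900 = 24.8 MPa, compressive.

σ ≈ 24.8 MPa (compressive)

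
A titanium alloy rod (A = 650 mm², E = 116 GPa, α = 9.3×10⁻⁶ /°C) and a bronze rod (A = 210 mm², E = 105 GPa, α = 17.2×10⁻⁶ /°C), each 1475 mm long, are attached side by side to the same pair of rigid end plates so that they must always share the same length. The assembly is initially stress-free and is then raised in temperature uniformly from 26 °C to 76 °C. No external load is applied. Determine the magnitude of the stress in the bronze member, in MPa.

Both members must finish at the same length. With the larger α, the bronze tends to over-expand; the plates restrain it, putting the bronze in compression and the titanium alloy in tension. With no external load the two internal forces are equal and opposite, magnitude P.
Compatibility of the two members (thermal + elastic change equal): (α₁ − α₂)ΔT = P·[1/(A₁E₁) + 1/(A₂E₂)].
|α₁ − α₂|·ΔT = 7.9×10⁻⁶ × 50 = 0.000395.
1/(A₁E₁) + 1/(A₂E₂) = 1/(650×116×10³) + 1/(210×105×10³) = 5.861×10⁻⁸ N⁻¹.
P = 0.000395 / 5.861×10⁻⁸ = 6739 N = 6.739 kN.
σ_{bronze} = P/A₂ = 6739/210 = 32.09 MPa, compressive.

σ ≈ 32.1 MPa (compressive)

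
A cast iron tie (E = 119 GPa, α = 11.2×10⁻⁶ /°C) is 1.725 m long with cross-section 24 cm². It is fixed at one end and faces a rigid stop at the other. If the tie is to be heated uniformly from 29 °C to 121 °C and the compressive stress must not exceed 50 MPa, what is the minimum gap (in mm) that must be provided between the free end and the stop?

With no wall the tie would lengthen by αΔT L = 11.2×10⁻⁶ × 92 × 1725 = 1.777 mm.
A stress of 50 MPa corresponds to the wall pushing the tie back by σL/E = 50×1725/(119×10³) = 0.7248 mm.
So the gap has to take up the difference, g_min = δ_free − σL/E = 1.777 − 0.7248 = 1.053 mm.

g ≈ 1.05 mm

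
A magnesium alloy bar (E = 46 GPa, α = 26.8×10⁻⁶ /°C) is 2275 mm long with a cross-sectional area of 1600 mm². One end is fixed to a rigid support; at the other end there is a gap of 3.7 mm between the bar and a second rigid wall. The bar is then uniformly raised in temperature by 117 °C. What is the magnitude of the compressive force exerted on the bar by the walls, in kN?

If the wall were absent the bar would grow by αΔT L = 26.8×10⁻⁶ × 117 × 2275 = 7.133 mm.
This exceeds the 3.7 mm gap, so the wall pushes back. The portion of expansion that must be recovered elastically is δ_free − gap = 7.133 − 3.7 = 3.433 mm.
So σ = E(δ_free − g)/L = 46×10³ × 3.433/2275 = 69.42 MPa.
P = σA = 69.42 × 1600 = 111.1 kN.

P ≈ 111 kN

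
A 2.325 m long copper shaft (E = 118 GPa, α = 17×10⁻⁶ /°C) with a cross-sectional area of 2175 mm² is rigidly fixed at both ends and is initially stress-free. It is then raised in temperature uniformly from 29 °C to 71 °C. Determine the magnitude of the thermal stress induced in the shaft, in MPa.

Because both ends are immovable the net strain is zero, and the suppressed thermal strain is αΔT = 17×10⁻⁶ × 42 = 714×10⁻⁶.
Hence σ = E·αΔT = 118×10³ × 714×10⁻⁶ = 84.25 MPa, compressive.

σ ≈ 84.3 MPa (compressive)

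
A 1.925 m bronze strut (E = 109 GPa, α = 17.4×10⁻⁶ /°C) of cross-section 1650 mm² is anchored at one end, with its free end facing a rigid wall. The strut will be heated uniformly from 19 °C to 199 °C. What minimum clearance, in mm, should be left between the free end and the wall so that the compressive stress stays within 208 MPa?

g ≈ 2.36 mm

Free expansion if unrestrained: δ_free = αΔT L = 17.4×10⁻⁶ × 180 × 1925 = 6.029 mm.
At the allowable stress the elastic shortening the wall may impose is σL/E = 208 × 1925 / (109×10³) = 3.673 mm.
So the gap has to take up the difference, g_min = δ_free − σL/E = 6.029 − 3.673 = 2.356 mm.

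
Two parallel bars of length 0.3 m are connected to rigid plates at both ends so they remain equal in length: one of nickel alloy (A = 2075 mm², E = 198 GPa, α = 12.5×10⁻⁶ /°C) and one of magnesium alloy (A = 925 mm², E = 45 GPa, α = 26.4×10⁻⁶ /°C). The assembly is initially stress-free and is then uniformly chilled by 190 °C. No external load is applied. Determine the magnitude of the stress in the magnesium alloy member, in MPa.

σ ≈ 108 MPa (tensile)

Equilibrium of a rigid end plate with no external load gives equal and opposite internal forces ±P in the two members. Since α_{magnesium alloy} > α_{nickel alloy}, cooling drives the magnesium alloy into tension and the nickel alloy into compression.
Equating the net (thermal + elastic) strains gives |α₁ − α₂|·ΔT = P·[1/(A₁E₁) + 1/(A₂E₂)].
|α₁ − α₂|·ΔT = 13.9×10⁻⁶ × 190 = 0.002641.
1/(A₁E₁) + 1/(A₂E₂) = 1/(2075×198×10³) + 1/(925×45×10³) = 2.646×10⁻⁸ N⁻¹.
So P = 0.002641 / 2.646×10⁻⁸ = 99.82 kN.
σ_{magnesium alloy} = P/A₂ = 99820/925 = 107.9 MPa, tensile.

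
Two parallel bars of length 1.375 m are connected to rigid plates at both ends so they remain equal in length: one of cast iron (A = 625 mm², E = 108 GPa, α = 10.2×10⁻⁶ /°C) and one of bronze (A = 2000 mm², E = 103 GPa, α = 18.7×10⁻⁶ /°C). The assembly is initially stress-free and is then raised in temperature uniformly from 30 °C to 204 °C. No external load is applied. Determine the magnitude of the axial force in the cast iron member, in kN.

Both members must finish at the same length. With the larger α, the bronze tends to over-expand; the plates restrain it, putting the bronze in compression and the cast iron in tension. With no external load the two internal forces are equal and opposite, magnitude P.
Compatibility of the two members (thermal + elastic change equal): (α₁ − α₂)ΔT = P·[1/(A₁E₁) + 1/(A₂E₂)].
|α₁ − α₂|·ΔT = 8.5×10⁻⁶ × 174 = 0.001479.
1/(A₁E₁) + 1/(A₂E₂) = 1/(625×108×10³) + 1/(2000×103×10³) = 1.967×10⁻⁸ N⁻¹.
P = 0.001479 / 1.967×10⁻⁸ = 75190 N = 75.19 kN.

P ≈ 75.2 kN (tensile in the cast iron)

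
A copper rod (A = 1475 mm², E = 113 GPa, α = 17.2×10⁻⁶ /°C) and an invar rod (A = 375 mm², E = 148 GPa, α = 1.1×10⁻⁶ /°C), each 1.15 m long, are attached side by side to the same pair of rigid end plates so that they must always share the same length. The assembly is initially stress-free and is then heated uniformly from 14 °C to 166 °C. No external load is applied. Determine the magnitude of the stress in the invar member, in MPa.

The copper has the larger α, so on heating it would change length more than the invar if both were free. The rigid plates force a common final length, so the copper is put into compression and the invar into tension, with equal and opposite forces P (no external load).
Compatibility of the two members (thermal + elastic change equal): (α₁ − α₂)ΔT = P·[1/(A₁E₁) + 1/(A₂E₂)].
|α₁ − α₂|·ΔT = 16.1×10⁻⁶ × 152 = 0.002447.
1/(A₁E₁) + 1/(A₂E₂) = 1/(1475×113×10³) + 1/(375×148×10³) = 2.402×10⁻⁸ N⁻¹.
So P = 0.002447 / 2.402×10⁻⁸ = 101.9 kN.
σ_{invar} = P/A₂ = 101900/375 = 271.7 MPa, tensile.

σ ≈ 272 MPa (tensile)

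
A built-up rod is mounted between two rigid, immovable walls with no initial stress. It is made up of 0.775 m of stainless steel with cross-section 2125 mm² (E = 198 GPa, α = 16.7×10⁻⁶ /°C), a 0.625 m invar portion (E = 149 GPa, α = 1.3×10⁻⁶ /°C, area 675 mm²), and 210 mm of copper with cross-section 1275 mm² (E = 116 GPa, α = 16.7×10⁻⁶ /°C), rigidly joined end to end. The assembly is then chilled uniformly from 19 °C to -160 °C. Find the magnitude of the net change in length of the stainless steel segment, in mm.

With the walls removed the bar would change length by δ_free = Σ αᵢΔT Lᵢ = 16.7×10⁻⁶×179×775 + 1.3×10⁻⁶×179×625 + 16.7×10⁻⁶×179×210 = 3.09 mm.
The walls prevent any net length change, so an axial force P (same in every segment) develops. Compatibility: P · Σ Lᵢ/(AᵢEᵢ) = δ_free.
Σ Lᵢ/(AᵢEᵢ) = 775/(2125×198×10³) + 625/(675×149×10³) + 210/(1275×116×10³) = 9.476×10⁻⁶ mm/N.
Hence P = δ_free / Σ(L/AE) = 3.09/9.476×10⁻⁶ = 326.1 kN (tensile).
For the stainless steel segment, free thermal change = 16.7×10⁻⁶×179×775 = 2.317 mm and elastic change from P = 326100×775/(2125×198×10³) = 0.6006 mm; these oppose, so the net change is 1.72 mm (segment shortens).

|ΔL| ≈ 1.72 mm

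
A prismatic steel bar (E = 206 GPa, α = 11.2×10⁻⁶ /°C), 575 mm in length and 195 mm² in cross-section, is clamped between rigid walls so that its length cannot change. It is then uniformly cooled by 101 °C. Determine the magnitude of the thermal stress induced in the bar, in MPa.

σ ≈ 233 MPa (tensile)

Because both ends are immovable the net strain is zero, and the suppressed thermal strain is αΔT = 11.2×10⁻⁶ × 101 = 1131.2×10⁻⁶.
σ = EαΔT = 206×10³ × 11.2×10⁻⁶ × 101 = 233 MPa (tensile; the bar is trying to contract).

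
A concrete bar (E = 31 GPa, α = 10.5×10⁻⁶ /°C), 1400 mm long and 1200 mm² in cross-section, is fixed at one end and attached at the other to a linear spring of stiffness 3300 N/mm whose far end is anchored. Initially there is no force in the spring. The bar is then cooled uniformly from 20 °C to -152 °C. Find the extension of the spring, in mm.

δ ≈ 2.25 mm

The unrestrained thermal change is αΔT L = 10.5×10⁻⁶ × 172 × 1400 = 2.528 mm.
Let P be the tensile force in the spring. The bar extends elastically by PL/(AE) and the spring stretches by P/k; together these equal δ_free.
P [ L/(AE) + 1/k ] = δ_free → P [ 1400/(1200×31×10³) + 1/(3300) ] = 2.528.
P = 2.528 / 0.0003407 = 7422 N.
Spring extension = P/k = 7422/(3300) = 2.249 mm.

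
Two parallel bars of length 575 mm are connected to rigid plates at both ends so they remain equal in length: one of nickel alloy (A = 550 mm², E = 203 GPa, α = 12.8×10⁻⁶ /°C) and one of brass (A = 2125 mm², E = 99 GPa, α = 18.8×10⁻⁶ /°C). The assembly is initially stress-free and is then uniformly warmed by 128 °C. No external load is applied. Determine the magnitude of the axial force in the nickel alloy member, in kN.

The brass has the larger α, so on heating it would change length more than the nickel alloy if both were free. The rigid plates force a common final length, so the brass is put into compression and the nickel alloy into tension, with equal and opposite forces P (no external load).
Compatibility of the two members (thermal + elastic change equal): (α₁ − α₂)ΔT = P·[1/(A₁E₁) + 1/(A₂E₂)].
|α₁ − α₂|·ΔT = 6×10⁻⁶ × 128 = 0.000768.
1/(A₁E₁) + 1/(A₂E₂) = 1/(550×203×10³) + 1/(2125×99×10³) = 1.371×10⁻⁸ N⁻¹.
P = 0.000768 / 1.371×10⁻⁸ = 56020 N = 56.02 kN.

P ≈ 56 kN (tensile in the nickel alloy)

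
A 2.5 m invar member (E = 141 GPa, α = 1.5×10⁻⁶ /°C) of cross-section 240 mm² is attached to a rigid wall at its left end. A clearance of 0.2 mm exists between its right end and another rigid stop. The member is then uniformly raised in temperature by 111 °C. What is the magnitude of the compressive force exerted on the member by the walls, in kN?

Unrestrained expansion: δ_free = αΔT L = 1.5×10⁻⁶ × 111 × 2500 = 0.4163 mm.
This exceeds the 0.2 mm gap, so the wall pushes back. The portion of expansion that must be recovered elastically is δ_free − gap = 0.4163 − 0.2 = 0.2162 mm.
That suppressed elongation corresponds to σ = E·Δ/L = 141×10³ × 0.2162/2500 = 12.2 MPa.
P = σA = 12.2 × 240 = 2.927 kN.

P ≈ 2.93 kN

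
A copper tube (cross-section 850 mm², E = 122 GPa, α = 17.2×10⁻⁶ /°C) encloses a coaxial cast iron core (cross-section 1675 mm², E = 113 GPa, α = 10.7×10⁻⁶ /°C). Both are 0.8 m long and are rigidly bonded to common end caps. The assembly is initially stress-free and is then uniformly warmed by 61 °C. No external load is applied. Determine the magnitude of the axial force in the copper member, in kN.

Both members must finish at the same length. With the larger α, the copper tends to over-expand; the plates restrain it, putting the copper in compression and the cast iron in tension. With no external load the two internal forces are equal and opposite, magnitude P.
Equating the net (thermal + elastic) strains gives |α₁ − α₂|·ΔT = P·[1/(A₁E₁) + 1/(A₂E₂)].
|α₁ − α₂|·ΔT = 6.5×10⁻⁶ × 61 = 0.0003965.
1/(A₁E₁) + 1/(A₂E₂) = 1/(850×122×10³) + 1/(1675×113×10³) = 1.493×10⁻⁸ N⁻¹.
So P = 0.0003965 / 1.493×10⁻⁸ = 26.56 kN.

P ≈ 26.6 kN (compressive in the copper)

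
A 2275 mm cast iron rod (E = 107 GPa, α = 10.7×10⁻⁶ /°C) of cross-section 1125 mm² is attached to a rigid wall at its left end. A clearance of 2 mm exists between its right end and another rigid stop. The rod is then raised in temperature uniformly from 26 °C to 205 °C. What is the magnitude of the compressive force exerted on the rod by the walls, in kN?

P ≈ 125 kN

Unrestrained expansion: δ_free = αΔT L = 10.7×10⁻⁶ × 179 × 2275 = 4.357 mm.
This exceeds the 2 mm gap, so the wall pushes back. The portion of expansion that must be recovered elastically is δ_free − gap = 4.357 − 2 = 2.357 mm.
So σ = E(δ_free − g)/L = 107×10³ × 2.357/2275 = 110.9 MPa.
P = σA = 110.9 × 1125 = 124.7 kN.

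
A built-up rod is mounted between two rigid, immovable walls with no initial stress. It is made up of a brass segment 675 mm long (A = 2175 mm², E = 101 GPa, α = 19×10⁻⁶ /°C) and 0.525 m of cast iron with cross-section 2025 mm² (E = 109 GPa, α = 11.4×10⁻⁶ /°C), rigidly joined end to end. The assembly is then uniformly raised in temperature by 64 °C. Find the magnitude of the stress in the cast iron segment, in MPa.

σ ≈ 109 MPa (compressive)

With the walls removed the bar would change length by δ_free = Σ αᵢΔT Lᵢ = 19×10⁻⁶×64×675 + 11.4×10⁻⁶×64×525 = 1.204 mm.
The walls prevent any net length change, so an axial force P (same in every segment) develops. Compatibility: P · Σ Lᵢ/(AᵢEᵢ) = δ_free.
The series flexibility is Σ Lᵢ/(AᵢEᵢ) = 675/(2175×101×10³) + 525/(2025×109×10³) = 5.451×10⁻⁶ mm/N.
P = 1.204 / 5.451×10⁻⁶ = 220800 N = 220.8 kN, compressive.
σ_{cast iron} = P / A = 220800 / 2025 = 109.1 MPa.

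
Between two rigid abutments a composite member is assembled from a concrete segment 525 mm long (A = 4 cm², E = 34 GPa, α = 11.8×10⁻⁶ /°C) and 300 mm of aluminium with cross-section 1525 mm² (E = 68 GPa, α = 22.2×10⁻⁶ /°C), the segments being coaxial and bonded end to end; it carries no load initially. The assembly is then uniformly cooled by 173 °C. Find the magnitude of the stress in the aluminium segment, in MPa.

σ ≈ 35.1 MPa (tensile)

Free thermal contraction of the whole bar: Σ αᵢΔT Lᵢ = 11.8×10⁻⁶×173×525 + 22.2×10⁻⁶×173×300 = 2.224 mm.
The rigid supports impose zero overall length change; the single axial force P common to all segments must satisfy P Σ Lᵢ/(AᵢEᵢ) = δ_free.
The series flexibility is Σ Lᵢ/(AᵢEᵢ) = 525/(400×34×10³) + 300/(1525×68×10³) = 4.15×10⁻⁵ mm/N.
Hence P = δ_free / Σ(L/AE) = 2.224/4.15×10⁻⁵ = 53.59 kN (tensile).
σ_{aluminium} = P / A = 53590 / 1525 = 35.14 MPa.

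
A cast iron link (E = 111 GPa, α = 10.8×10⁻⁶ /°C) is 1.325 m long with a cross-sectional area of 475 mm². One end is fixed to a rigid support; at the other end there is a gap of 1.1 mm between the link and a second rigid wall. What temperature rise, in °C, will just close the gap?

ΔT ≈ 76.9 °C

Contact occurs when the free expansion equals the gap: αΔT L = 1.1 mm.
ΔT = 1.1 / (10.8×10⁻⁶ × 1325) = 76.87 °C.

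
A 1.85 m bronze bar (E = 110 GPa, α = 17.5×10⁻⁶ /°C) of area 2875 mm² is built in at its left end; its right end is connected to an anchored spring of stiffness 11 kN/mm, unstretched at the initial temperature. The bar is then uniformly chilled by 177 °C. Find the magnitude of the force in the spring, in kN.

The unrestrained thermal change is αΔT L = 17.5×10⁻⁶ × 177 × 1850 = 5.73 mm.
With a force P in the spring, the elastic change of the bar is PL/(AE) and that of the spring is P/k; compatibility requires their sum to equal δ_free.
So P = δ_free / [L/(AE) + 1/k] = 5.73 / [ 1850/(2875×110×10³) + 1/(11×10³) ].
P = 5.73 / 9.676×10⁻⁵ = 59220 N.

P ≈ 59.2 kN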